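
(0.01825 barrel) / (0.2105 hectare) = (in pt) 0.003907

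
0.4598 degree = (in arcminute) 27.59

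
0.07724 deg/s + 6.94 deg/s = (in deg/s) 7.017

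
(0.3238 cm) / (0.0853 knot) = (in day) 8.54e-07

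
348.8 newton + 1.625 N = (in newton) 350.4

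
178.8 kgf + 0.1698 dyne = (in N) 1753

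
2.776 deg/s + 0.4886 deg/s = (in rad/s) 0.05698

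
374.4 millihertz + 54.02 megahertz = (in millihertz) 5.402e+10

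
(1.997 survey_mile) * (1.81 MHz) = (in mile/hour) 1.301e+10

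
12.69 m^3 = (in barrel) 79.82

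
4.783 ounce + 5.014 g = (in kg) 0.1406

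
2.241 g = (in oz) 0.07905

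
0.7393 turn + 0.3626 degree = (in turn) 0.7403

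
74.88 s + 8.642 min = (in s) 593.4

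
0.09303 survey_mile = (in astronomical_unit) 1.001e-09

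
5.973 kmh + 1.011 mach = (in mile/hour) 773.8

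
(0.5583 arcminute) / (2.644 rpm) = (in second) 0.0005865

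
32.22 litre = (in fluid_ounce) 1089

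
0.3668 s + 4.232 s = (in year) 1.458e-07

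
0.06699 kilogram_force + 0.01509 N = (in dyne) 6.72e+04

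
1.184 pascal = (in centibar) 0.001184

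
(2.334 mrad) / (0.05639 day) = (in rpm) 4.575e-06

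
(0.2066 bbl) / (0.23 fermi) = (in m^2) 1.428e+14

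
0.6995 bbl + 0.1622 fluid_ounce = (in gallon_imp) 24.46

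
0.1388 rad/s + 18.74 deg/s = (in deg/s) 26.69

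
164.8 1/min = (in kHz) 0.002747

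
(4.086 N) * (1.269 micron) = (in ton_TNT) 1.239e-15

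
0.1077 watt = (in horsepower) 0.0001444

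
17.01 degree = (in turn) 0.04725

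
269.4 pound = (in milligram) 1.222e+08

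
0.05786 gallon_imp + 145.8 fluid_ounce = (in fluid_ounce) 154.7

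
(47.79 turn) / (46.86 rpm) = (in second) 61.19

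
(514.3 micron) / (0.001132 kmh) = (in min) 0.02726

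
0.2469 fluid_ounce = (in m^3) 7.302e-06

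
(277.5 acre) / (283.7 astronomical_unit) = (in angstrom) 264.6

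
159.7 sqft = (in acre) 0.003666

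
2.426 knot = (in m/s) 1.248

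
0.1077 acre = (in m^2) 435.8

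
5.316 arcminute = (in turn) 0.0002461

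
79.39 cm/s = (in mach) 0.002332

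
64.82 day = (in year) 0.1776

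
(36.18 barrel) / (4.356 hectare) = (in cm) 0.01321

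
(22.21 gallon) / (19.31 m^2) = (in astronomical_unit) 2.91e-14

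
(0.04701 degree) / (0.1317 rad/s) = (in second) 0.00623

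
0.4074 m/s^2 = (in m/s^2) 0.4074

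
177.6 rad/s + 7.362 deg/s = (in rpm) 1697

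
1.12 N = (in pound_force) 0.2518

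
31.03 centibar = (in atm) 0.3062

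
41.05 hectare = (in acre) 101.4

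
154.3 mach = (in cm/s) 5.254e+06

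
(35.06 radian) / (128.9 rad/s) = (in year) 8.625e-09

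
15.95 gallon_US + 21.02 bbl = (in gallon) 898.8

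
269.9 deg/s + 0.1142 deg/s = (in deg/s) 270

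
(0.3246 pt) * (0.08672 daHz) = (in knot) 0.000193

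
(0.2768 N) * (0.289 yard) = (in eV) 4.566e+17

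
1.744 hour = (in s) 6278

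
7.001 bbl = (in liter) 1113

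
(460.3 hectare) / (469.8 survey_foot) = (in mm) 3.214e+07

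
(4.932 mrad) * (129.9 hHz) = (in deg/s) 3671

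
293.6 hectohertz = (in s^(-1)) 2.936e+04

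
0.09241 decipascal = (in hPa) 9.241e-05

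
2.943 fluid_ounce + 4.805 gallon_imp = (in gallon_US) 5.794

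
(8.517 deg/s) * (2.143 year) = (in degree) 5.756e+08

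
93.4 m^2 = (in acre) 0.02308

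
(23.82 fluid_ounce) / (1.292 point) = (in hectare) 0.0001546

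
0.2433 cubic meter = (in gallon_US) 64.27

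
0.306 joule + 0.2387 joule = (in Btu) 0.0005163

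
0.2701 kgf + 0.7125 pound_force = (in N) 5.818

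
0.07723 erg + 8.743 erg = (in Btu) 8.36e-10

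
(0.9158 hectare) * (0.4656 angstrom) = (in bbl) 2.682e-06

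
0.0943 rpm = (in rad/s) 0.009875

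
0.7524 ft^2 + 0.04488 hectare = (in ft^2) 4832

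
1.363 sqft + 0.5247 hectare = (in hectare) 0.5247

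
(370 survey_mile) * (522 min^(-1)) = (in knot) 1.007e+07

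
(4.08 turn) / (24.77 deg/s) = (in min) 0.9883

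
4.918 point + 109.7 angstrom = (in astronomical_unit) 1.16e-14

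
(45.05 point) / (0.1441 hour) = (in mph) 6.853e-05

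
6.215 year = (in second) 1.96e+08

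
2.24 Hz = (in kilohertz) 0.00224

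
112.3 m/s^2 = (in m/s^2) 112.3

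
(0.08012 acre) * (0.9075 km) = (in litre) 2.942e+08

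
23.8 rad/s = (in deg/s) 1364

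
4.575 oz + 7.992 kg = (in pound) 17.91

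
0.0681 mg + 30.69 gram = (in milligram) 3.069e+04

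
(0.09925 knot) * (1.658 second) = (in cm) 8.466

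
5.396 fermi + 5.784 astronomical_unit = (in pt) 2.453e+15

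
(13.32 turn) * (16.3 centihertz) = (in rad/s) 13.64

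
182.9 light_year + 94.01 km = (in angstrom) 1.73e+28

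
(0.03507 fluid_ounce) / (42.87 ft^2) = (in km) 2.604e-10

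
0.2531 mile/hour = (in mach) 0.0003323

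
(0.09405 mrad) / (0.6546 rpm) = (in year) 4.351e-11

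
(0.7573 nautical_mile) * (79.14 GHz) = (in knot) 2.158e+14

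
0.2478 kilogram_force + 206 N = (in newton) 208.4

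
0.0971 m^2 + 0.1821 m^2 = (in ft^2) 3.005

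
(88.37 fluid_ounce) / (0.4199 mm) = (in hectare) 0.0006224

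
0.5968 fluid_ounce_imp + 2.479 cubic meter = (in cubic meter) 2.479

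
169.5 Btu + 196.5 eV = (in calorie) 4.274e+04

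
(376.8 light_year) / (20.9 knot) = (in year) 1.051e+10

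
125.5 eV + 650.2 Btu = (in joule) 6.86e+05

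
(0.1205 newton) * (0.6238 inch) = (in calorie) 0.0004563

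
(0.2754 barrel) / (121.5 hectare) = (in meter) 3.604e-08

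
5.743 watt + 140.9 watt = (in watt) 146.6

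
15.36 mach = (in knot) 1.017e+04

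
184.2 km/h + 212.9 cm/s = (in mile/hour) 119.2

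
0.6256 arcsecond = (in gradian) 0.0001931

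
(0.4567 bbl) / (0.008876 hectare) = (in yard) 0.0008946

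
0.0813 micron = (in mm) 8.13e-05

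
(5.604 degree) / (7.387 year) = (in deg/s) 2.406e-08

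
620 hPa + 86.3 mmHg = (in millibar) 735.1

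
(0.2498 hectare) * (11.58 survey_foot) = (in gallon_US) 2.329e+06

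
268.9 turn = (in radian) 1690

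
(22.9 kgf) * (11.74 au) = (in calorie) 9.427e+13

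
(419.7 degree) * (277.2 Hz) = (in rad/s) 2031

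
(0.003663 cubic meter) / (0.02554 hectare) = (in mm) 0.01434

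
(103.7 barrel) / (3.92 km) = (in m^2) 0.004206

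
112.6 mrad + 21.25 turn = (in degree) 7656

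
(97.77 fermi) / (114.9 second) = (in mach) 2.499e-18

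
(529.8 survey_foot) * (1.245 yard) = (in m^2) 183.8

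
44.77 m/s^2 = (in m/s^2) 44.77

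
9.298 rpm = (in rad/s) 0.9737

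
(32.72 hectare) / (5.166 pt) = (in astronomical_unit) 0.0012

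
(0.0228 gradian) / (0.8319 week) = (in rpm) 6.797e-09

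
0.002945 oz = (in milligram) 83.49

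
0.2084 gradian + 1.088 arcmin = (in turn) 0.0005714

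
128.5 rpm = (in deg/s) 771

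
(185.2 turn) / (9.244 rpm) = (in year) 3.812e-05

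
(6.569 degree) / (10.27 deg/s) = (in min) 0.01066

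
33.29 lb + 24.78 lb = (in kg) 26.34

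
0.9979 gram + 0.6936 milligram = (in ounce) 0.03522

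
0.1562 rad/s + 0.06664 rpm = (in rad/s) 0.1632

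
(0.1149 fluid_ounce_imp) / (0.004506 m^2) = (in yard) 0.0007923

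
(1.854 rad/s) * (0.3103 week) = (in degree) 1.994e+07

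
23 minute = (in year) 4.376e-05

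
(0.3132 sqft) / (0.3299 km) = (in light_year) 9.323e-21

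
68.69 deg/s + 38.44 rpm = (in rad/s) 5.224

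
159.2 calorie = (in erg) 6.661e+09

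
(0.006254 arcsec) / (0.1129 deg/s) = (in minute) 2.565e-07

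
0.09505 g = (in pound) 0.0002095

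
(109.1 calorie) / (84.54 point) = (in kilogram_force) 1561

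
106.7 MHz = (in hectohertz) 1.067e+06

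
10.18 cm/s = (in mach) 0.000299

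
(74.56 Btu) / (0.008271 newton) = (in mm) 9.511e+09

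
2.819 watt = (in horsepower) 0.00378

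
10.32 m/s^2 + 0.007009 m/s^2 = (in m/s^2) 10.33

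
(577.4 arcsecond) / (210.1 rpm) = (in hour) 3.534e-08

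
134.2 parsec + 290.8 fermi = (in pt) 1.174e+22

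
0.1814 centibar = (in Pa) 181.4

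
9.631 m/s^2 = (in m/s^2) 9.631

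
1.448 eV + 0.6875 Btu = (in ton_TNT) 1.734e-07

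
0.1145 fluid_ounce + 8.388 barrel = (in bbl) 8.388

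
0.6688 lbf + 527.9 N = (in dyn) 5.309e+07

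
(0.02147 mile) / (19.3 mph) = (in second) 4.005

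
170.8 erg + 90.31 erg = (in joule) 2.611e-05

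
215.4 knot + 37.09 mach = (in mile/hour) 2.85e+04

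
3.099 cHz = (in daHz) 0.003099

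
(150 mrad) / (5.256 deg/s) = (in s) 1.635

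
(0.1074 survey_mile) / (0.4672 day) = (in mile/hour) 0.009578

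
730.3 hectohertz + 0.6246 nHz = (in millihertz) 7.303e+07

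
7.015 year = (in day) 2560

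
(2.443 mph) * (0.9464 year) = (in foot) 1.069e+08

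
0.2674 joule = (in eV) 1.669e+18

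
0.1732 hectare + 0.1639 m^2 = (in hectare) 0.1732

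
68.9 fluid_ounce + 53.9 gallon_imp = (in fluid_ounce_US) 8354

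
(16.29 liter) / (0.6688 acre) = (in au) 4.023e-17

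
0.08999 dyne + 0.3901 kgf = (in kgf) 0.3901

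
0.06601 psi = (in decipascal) 4551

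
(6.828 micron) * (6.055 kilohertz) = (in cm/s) 4.134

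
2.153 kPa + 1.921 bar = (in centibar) 194.3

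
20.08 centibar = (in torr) 150.6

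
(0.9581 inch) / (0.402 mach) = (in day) 2.058e-09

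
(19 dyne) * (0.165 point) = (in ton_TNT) 2.643e-18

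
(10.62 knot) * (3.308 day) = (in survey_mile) 970.3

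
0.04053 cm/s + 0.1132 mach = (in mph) 86.22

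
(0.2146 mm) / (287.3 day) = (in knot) 1.681e-11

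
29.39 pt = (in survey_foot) 0.03402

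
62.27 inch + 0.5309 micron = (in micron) 1.582e+06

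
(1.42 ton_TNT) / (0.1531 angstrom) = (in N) 3.881e+20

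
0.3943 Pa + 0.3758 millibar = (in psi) 0.005508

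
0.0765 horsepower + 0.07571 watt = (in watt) 57.12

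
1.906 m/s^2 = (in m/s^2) 1.906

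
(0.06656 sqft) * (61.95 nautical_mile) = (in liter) 7.095e+05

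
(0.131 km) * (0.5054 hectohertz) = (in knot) 1.287e+04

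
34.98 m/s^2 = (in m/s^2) 34.98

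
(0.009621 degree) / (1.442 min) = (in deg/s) 0.0001112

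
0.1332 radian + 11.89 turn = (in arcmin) 2.573e+05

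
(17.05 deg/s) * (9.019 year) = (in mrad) 8.464e+10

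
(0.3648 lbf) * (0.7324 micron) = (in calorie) 2.841e-07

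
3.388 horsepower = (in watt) 2526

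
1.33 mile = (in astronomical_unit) 1.431e-08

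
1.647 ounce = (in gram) 46.69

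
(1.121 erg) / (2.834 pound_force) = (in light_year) 9.399e-25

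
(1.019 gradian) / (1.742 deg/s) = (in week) 8.705e-07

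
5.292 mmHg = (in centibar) 0.7055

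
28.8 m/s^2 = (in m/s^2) 28.8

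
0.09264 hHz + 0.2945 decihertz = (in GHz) 9.293e-09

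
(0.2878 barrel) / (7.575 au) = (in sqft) 4.346e-13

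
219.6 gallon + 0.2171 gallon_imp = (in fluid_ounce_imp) 2.929e+04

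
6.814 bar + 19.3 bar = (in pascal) 2.611e+06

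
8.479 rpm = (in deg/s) 50.87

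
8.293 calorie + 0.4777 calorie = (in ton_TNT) 8.771e-09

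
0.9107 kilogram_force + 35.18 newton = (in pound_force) 9.917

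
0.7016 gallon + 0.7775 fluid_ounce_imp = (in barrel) 0.01684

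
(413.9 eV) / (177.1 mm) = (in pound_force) 8.418e-17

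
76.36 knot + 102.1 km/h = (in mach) 0.1987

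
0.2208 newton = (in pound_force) 0.04964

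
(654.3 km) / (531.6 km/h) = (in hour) 1.231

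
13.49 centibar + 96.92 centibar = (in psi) 16.01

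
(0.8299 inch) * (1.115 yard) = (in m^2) 0.02149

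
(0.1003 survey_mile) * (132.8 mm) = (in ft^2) 230.7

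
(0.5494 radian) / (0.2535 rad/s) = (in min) 0.03612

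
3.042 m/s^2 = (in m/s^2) 3.042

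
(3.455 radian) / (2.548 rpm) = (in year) 4.106e-07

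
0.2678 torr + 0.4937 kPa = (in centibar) 0.5294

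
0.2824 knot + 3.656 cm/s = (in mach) 0.000534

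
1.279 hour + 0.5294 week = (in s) 3.248e+05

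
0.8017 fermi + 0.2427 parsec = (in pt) 2.123e+19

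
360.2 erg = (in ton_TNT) 8.609e-15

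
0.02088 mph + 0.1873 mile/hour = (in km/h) 0.335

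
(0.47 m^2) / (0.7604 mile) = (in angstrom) 3.841e+06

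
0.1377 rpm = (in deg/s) 0.8262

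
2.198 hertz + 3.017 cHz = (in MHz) 2.228e-06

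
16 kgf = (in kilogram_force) 16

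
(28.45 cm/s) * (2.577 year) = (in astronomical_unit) 0.0001546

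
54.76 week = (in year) 1.05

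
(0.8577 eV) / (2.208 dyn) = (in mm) 6.224e-12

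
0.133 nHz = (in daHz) 1.33e-11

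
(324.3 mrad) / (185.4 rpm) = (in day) 1.933e-07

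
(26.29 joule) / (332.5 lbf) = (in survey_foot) 0.05832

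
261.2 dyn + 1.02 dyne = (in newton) 0.002622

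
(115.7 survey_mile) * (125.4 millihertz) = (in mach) 68.57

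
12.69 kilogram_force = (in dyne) 1.244e+07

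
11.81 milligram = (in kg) 1.181e-05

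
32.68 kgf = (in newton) 320.5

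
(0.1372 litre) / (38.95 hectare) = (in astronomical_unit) 2.355e-21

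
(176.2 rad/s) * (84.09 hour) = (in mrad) 5.334e+10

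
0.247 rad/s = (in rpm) 2.359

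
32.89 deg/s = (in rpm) 5.482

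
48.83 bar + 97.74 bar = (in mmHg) 1.099e+05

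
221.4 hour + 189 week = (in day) 1332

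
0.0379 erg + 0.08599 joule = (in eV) 5.367e+17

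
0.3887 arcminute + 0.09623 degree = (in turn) 0.0002853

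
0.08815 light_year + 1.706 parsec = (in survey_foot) 1.754e+17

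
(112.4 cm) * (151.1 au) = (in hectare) 2.541e+09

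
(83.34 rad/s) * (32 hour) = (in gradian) 6.112e+08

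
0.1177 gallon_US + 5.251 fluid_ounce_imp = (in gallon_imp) 0.1308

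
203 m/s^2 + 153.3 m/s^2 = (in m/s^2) 356.3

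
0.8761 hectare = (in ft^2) 9.43e+04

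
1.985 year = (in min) 1.043e+06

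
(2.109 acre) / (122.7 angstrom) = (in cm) 6.956e+13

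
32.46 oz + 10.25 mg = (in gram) 920.2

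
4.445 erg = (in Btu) 4.213e-10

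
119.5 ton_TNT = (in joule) 5e+11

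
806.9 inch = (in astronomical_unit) 1.37e-10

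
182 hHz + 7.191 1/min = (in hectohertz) 182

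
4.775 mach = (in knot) 3160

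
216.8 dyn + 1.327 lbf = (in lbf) 1.327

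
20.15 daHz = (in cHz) 2.015e+04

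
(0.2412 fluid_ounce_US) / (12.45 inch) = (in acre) 5.574e-09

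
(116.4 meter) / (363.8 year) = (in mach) 2.98e-11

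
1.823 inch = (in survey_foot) 0.1519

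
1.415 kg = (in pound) 3.12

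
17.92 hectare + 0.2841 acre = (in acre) 44.57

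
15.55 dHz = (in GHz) 1.555e-09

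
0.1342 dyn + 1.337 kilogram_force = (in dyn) 1.311e+06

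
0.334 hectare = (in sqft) 3.595e+04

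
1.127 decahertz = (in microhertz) 1.127e+07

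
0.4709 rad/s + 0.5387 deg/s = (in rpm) 4.587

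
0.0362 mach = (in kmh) 44.37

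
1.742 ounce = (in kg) 0.04938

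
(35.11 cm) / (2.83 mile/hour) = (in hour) 7.709e-05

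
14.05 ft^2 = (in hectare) 0.0001305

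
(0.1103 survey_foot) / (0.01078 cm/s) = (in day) 0.00361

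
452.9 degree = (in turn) 1.258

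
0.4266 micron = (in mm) 0.0004266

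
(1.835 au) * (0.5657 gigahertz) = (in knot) 3.019e+20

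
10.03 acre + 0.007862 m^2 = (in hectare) 4.059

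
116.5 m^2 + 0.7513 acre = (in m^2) 3157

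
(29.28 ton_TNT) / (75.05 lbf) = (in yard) 4.013e+08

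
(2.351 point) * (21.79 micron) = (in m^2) 1.807e-08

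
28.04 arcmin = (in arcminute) 28.04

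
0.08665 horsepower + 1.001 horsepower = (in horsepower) 1.088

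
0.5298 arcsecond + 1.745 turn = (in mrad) 1.096e+04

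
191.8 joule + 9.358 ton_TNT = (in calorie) 9.358e+09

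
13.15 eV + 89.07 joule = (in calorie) 21.29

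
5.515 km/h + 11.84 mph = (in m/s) 6.825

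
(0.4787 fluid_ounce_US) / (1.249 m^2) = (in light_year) 1.198e-21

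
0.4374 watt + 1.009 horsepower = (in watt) 752.8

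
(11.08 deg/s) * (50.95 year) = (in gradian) 1.978e+10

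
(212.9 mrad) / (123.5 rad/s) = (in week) 2.85e-09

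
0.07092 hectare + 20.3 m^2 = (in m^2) 729.5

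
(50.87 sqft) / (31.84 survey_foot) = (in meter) 0.487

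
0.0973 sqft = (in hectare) 9.039e-07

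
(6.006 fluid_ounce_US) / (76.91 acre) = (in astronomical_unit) 3.815e-21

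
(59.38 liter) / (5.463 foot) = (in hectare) 3.566e-06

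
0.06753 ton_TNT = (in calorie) 6.753e+07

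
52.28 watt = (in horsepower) 0.07011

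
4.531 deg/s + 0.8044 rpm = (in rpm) 1.56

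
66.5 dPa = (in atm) 6.563e-05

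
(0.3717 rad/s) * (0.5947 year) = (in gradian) 4.438e+08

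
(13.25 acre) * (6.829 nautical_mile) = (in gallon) 1.792e+11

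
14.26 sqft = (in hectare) 0.0001325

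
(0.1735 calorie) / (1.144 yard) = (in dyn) 6.94e+04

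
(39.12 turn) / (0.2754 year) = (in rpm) 0.0002703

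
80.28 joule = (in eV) 5.011e+20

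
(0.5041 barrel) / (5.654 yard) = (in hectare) 1.55e-06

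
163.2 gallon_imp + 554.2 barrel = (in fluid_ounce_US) 3.004e+06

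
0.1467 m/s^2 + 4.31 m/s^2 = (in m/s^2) 4.457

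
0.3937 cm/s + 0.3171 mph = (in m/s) 0.1457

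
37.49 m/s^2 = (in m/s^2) 37.49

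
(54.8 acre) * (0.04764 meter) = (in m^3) 1.057e+04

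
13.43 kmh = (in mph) 8.345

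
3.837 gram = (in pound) 0.008459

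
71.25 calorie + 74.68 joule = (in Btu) 0.3533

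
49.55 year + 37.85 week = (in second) 1.586e+09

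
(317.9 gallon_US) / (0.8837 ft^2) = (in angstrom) 1.466e+11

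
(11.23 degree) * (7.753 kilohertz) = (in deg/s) 8.707e+04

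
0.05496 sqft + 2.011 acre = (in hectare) 0.8138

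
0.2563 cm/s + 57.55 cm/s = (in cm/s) 57.81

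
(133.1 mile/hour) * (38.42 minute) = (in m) 1.372e+05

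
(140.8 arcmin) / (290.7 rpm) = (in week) 2.225e-09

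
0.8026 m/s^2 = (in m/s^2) 0.8026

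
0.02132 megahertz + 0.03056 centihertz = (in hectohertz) 213.2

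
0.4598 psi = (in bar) 0.0317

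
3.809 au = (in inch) 2.243e+13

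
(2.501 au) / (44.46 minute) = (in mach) 4.119e+05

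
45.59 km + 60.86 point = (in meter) 4.559e+04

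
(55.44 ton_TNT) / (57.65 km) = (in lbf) 9.045e+05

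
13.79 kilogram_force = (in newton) 135.2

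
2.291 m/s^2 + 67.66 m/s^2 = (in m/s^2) 69.95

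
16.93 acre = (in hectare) 6.851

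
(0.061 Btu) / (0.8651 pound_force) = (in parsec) 5.42e-16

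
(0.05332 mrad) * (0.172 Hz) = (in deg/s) 0.0005255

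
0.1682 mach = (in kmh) 206.2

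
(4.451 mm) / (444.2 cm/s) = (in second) 0.001002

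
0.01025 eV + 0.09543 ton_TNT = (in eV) 2.492e+27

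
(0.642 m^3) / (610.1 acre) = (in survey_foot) 8.531e-07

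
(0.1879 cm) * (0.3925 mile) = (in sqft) 12.78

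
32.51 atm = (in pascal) 3.294e+06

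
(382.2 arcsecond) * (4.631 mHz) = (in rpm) 8.194e-05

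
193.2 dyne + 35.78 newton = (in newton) 35.78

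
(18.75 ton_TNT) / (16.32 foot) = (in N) 1.577e+10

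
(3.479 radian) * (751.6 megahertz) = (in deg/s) 1.498e+11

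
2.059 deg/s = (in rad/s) 0.03594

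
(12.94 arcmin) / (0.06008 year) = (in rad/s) 1.987e-09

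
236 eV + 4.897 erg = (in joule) 4.897e-07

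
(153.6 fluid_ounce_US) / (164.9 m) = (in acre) 6.807e-09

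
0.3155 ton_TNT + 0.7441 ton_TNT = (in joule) 4.433e+09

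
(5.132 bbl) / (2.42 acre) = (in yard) 9.111e-05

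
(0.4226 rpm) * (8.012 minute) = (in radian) 21.27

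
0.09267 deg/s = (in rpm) 0.01545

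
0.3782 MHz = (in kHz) 378.2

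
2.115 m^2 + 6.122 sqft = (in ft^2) 28.89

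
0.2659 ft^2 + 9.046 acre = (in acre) 9.046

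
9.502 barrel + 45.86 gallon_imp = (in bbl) 10.81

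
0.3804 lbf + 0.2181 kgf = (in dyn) 3.831e+05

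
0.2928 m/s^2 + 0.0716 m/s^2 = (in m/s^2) 0.3644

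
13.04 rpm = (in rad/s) 1.366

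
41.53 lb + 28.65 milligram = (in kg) 18.84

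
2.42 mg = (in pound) 5.335e-06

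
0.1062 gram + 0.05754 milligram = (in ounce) 0.003748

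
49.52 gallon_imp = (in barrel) 1.416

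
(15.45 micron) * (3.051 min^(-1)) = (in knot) 1.527e-06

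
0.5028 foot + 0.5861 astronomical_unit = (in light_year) 9.268e-06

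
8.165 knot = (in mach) 0.01234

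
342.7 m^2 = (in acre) 0.08468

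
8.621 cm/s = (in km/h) 0.3104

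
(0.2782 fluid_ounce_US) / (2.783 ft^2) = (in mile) 1.977e-08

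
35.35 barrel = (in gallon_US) 1485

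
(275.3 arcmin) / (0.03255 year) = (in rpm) 7.45e-07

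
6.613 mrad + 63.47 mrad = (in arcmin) 240.9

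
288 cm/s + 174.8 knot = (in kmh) 334.1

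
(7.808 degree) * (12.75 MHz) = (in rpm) 1.659e+07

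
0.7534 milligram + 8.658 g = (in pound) 0.01909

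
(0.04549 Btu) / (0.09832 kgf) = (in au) 3.327e-10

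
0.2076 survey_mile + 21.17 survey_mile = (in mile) 21.38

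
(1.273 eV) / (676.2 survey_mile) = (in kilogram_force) 1.911e-26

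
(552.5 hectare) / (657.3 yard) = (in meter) 9192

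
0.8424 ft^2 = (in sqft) 0.8424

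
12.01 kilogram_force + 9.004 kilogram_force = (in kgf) 21.01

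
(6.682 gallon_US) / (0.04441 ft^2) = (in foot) 20.11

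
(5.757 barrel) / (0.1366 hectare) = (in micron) 670.1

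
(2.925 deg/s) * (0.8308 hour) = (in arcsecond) 3.149e+07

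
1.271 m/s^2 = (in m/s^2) 1.271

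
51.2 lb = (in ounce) 819.2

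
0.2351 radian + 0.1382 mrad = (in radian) 0.2352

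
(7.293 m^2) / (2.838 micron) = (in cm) 2.57e+08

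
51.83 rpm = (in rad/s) 5.428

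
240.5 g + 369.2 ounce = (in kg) 10.71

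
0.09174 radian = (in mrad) 91.74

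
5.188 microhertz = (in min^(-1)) 0.0003113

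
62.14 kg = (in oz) 2192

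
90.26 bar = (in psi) 1309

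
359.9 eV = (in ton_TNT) 1.378e-26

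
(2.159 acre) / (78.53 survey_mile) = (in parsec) 2.24e-18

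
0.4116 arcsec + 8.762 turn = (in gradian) 3505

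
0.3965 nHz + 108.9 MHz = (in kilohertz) 1.089e+05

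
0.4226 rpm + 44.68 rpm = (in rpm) 45.1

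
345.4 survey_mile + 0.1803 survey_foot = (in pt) 1.576e+09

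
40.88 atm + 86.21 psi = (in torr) 3.553e+04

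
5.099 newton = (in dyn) 5.099e+05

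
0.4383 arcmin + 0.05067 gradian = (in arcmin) 3.174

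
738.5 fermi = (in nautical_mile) 3.988e-16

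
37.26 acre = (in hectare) 15.08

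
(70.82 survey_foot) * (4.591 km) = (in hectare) 9.91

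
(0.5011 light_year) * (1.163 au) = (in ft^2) 8.878e+27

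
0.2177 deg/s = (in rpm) 0.03628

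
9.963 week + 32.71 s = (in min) 1.004e+05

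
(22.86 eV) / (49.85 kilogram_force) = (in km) 7.492e-24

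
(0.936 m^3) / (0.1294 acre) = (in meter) 0.001787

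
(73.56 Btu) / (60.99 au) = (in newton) 8.506e-09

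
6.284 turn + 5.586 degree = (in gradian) 2520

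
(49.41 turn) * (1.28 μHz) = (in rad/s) 0.0003974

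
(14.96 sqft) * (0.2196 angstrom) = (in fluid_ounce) 1.032e-06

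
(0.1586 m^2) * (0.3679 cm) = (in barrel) 0.00367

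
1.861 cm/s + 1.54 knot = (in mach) 0.002381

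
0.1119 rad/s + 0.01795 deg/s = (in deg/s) 6.429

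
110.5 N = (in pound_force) 24.84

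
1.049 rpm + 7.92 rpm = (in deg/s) 53.81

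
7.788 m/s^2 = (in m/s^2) 7.788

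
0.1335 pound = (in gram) 60.55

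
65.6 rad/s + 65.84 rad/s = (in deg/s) 7531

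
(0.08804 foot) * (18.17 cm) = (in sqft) 0.05248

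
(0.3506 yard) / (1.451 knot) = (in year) 1.362e-08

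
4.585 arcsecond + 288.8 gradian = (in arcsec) 9.357e+05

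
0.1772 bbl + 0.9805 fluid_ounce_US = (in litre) 28.2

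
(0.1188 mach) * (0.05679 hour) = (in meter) 8270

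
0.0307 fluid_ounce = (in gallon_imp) 0.0001997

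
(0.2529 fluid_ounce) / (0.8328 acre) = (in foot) 7.281e-09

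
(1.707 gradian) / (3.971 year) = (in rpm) 2.045e-09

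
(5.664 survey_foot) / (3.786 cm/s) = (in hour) 0.01267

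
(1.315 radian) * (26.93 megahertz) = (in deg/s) 2.029e+09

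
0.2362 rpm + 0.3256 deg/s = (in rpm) 0.2905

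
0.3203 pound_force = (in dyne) 1.425e+05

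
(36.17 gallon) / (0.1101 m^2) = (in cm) 124.4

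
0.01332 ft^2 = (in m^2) 0.001237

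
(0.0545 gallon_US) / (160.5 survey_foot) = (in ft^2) 4.539e-05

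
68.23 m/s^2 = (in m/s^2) 68.23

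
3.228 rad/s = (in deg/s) 185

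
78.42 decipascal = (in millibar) 0.07842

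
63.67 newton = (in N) 63.67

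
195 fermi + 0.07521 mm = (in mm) 0.07521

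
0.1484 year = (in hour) 1300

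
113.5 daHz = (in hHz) 11.35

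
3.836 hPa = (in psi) 0.05564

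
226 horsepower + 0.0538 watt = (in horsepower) 226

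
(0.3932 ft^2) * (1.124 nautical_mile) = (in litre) 7.604e+04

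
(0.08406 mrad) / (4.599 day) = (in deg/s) 1.212e-08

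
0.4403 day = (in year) 0.001206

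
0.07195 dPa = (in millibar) 7.195e-05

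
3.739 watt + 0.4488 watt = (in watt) 4.188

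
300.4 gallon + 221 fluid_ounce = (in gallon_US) 302.1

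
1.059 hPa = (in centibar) 0.1059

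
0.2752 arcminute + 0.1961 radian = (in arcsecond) 4.047e+04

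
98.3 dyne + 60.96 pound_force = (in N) 271.2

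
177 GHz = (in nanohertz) 1.77e+20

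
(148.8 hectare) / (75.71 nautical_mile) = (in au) 7.094e-11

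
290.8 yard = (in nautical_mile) 0.1436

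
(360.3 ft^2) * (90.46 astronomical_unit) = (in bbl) 2.849e+15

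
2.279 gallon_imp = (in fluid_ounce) 350.3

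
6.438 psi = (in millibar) 443.9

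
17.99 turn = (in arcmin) 3.886e+05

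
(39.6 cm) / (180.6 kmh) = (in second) 0.007894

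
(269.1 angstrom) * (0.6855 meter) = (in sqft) 1.986e-07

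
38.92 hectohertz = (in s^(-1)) 3892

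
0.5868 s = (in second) 0.5868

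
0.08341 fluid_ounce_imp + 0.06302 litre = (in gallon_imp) 0.01438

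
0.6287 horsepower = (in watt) 468.8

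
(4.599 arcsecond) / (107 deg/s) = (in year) 3.786e-13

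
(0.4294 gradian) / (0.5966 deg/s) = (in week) 1.071e-06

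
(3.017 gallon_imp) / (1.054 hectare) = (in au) 8.699e-18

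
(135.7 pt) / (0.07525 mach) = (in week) 3.089e-09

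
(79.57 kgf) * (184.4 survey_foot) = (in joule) 4.386e+04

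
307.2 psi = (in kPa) 2118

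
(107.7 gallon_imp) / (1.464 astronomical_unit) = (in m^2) 2.236e-12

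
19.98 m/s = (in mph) 44.69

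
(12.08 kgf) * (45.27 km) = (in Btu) 5083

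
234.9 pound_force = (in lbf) 234.9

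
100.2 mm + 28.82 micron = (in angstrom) 1.002e+09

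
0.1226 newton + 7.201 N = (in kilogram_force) 0.7468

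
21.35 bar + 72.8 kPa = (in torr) 1.656e+04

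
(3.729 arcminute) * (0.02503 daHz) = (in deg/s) 0.01556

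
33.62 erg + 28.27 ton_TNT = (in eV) 7.383e+29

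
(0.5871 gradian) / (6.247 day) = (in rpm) 1.632e-07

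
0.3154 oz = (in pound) 0.01971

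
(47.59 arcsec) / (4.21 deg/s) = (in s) 0.00314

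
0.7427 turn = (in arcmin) 1.604e+04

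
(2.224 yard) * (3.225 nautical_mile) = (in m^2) 1.215e+04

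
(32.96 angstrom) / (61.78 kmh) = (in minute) 3.201e-12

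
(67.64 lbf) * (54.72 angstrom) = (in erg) 16.46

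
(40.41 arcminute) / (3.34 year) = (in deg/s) 6.394e-09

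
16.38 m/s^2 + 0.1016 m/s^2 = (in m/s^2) 16.48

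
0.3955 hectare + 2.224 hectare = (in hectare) 2.62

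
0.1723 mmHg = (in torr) 0.1723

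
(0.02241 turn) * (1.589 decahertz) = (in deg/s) 128.2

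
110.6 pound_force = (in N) 492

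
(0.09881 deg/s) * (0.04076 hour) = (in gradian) 16.11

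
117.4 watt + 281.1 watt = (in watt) 398.5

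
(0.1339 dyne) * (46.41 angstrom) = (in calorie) 1.485e-15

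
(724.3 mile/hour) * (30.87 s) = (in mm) 9.995e+06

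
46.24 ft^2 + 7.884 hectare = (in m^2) 7.884e+04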